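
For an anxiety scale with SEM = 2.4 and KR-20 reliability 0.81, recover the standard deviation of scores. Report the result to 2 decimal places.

SD = 2.4 / √(1 − 0.81) ≈ 5.50598

5.51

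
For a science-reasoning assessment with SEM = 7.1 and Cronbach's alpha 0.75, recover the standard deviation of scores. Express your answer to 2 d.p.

SD = 7.1 / √(1 − 0.75) ≈ 14.200

14.20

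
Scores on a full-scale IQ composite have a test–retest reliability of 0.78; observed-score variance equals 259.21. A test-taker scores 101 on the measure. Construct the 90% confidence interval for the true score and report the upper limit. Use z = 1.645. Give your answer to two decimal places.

113.42

SD = √259.21 ≈ 16.1000
The standard error of measurement is 16.1000·√(1 − 0.7800) ≈ 16.1000·0.4690 ≈ 7.5516.
Half-width = 1.645·7.5516 ≈ 12.4223
Upper limit = 101 + 12.4223 ≈ 113.4223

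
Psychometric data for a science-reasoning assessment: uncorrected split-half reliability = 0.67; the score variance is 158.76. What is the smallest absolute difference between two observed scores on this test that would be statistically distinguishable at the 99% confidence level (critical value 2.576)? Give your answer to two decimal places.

20.40

SD = √158.76 ≈ 12.6000
Spearman-Brown: r = 2(0.67) / (1 + 0.67) = 1.3400 / 1.6700 ≈ 0.8024
SEM = 12.6000 * √(1 − 0.8024) = 12.6000 * √0.1976 ≈ 12.6000 * 0.4445 ≈ 5.6010
SE_diff = SEM * √2 ≈ 5.6010 * 1.4142 ≈ 7.9211
Smallest detectable difference = 2.576*7.9211 ≈ 20.4047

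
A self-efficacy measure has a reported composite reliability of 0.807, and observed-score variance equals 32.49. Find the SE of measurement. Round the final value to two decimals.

σ = 32.49^(1/2) = 5.7000
SEM = 5.7000·√(1 − 0.8070) ≃ 2.5041

2.50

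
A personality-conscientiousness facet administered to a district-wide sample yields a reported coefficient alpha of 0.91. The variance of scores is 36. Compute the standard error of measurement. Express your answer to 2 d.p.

SD = √36 ≈ 6.0000
SEM = 6.0000 * √(1 − 0.9100) = 6.0000 * √0.0900 ≈ 6.0000 * 0.3000 ≈ 1.8000

1.80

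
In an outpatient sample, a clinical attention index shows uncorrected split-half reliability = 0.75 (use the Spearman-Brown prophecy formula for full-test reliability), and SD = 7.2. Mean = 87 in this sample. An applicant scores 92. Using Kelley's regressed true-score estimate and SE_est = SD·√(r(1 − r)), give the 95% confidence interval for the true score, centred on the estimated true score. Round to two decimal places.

[86.35, 96.22]

Spearman-Brown: r = 2(0.75) / (1 + 0.75) = 1.50000 / 1.75000 ≈ 0.85714
T̂ = r·X + (1 − r)·M = 0.85714*92 + 0.14286*87 ≈ 78.85714 + 12.42857 ≈ 91.28571
SE_est = 7.20000·√[r(1 − r)] ≈ 2.51948
CI = 91.28571 ± 1.96 * 2.51948 → [86.34754, 96.22389]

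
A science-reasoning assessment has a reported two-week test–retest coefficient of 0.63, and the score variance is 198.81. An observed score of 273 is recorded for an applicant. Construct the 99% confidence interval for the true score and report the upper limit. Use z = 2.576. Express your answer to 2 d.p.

295.09

SD = √198.81 ≈ 14.10000
SEM = 14.10000·√(1 − 0.63000) ≈ 8.57670
Half-width = 2.576·8.57670 ≈ 22.09357
Upper bound: 273 + 22.09357 = 295.09357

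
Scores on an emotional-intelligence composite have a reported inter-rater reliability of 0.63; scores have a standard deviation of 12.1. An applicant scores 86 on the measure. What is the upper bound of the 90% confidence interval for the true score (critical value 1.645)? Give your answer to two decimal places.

SEM = 12.1000 · √(1 − 0.6300) = 12.1000 · √0.3700 ≈ 12.1000 · 0.6083 ≈ 7.3601
Margin = 1.645 · 7.3601 ≈ 12.1074
Upper limit = 86 + 12.1074 ≈ 98.1074

98.11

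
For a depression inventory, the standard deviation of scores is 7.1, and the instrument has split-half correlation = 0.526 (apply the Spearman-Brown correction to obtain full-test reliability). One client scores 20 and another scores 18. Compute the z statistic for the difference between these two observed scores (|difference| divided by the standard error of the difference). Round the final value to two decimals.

Spearman-Brown: r = 2(0.526) / (1 + 0.526) = 1.052 / 1.526 ≈ 0.689
SEM = 7.100 * √(1 − 0.689) = 7.100 * √0.311 ≈ 7.100 * 0.557 ≈ 3.957
SE_diff = √2 * SEM ≈ 5.596
z = 2 / 5.596 ≈ 0.357

0.36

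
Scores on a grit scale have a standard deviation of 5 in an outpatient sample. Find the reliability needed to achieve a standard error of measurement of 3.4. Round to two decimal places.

r = 1 − (3.400/5)² ≈ 1 − 0.462 ≈ 0.538

0.54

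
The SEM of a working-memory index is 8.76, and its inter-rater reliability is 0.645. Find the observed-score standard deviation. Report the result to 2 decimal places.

SD = SEM / √(1 − r) = 8.76 / √0.355 ≈ 8.76 / 0.596 ≈ 14.702

14.70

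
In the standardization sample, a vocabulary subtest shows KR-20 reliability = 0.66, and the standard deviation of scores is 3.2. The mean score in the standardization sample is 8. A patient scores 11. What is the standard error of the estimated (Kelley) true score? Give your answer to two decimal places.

SE_est = SD * √(r(1 − r)) = 3.200 * √0.224 ≃ 3.200 * 0.474 ≃ 1.516

1.52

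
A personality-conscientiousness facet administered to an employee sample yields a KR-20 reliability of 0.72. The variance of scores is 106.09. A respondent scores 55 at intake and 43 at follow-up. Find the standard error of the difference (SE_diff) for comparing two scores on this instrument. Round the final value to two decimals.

7.71

SD = √106.09 ≈ 10.300
SEM = 10.300 * √(1 − 0.720) = 10.300 * √0.280 ≈ 10.300 * 0.529 ≈ 5.450
Standard error of the difference = 5.450·√2 ≈ 7.708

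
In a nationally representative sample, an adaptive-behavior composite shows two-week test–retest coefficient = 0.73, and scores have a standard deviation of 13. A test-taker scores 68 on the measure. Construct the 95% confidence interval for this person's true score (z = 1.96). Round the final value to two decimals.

SEM = 13.0000 · √(1 − 0.7300) = 13.0000 · √0.2700 ≃ 13.0000 · 0.5196 ≃ 6.7550
1.96 · SEM ≃ 13.2398
CI = 68 ± 13.2398 → [54.7602, 81.2398]

[54.76, 81.24]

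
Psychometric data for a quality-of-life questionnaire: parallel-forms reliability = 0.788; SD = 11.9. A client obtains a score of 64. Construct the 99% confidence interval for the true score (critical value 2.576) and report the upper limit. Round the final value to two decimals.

78.11

SEM = 11.9000*√(1 − 0.7880) ≈ 5.4792
Half-width = 2.576*5.4792 ≈ 14.1143
Upper limit = 64 + 14.1143 ≈ 78.1143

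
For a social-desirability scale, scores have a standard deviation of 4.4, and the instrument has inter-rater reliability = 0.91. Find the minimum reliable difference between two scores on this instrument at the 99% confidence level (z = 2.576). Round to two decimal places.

SEM = 4.400 × √(1 − 0.910) = 4.400 × √0.090 ≃ 4.400 × 0.300 ≃ 1.320
SE_diff = √2 × SEM ≃ 1.867
Smallest detectable difference = 2.576×1.867 ≃ 4.809

4.81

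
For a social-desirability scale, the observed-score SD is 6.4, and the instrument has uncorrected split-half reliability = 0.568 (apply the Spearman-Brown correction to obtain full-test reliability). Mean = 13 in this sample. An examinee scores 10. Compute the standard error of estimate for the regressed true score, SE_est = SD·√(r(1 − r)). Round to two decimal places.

r_full = 2·0.568 / (1 + 0.568) ≃ 0.7245
SE_est = SD × √(r(1 − r)) = 6.4000 × √0.1996 ≃ 6.4000 × 0.4468 ≃ 2.8593

2.86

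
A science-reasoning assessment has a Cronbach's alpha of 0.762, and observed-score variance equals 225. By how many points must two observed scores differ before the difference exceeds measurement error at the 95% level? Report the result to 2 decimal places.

SD = √225 ≈ 15.000
SEM = 15.000*√(1 − 0.762) ≈ 7.318
Standard error of the difference = 7.318·√2 ≈ 10.349
Smallest detectable difference = 1.96*10.349 ≈ 20.284

20.28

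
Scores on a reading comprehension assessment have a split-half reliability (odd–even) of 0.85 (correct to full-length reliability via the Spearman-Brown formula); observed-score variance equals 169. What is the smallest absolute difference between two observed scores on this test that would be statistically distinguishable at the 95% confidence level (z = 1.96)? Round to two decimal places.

10.26

SD = √169 = 13.000
Spearman-Brown: r = 2(0.85) / (1 + 0.85) = 1.700 / 1.850 ≈ 0.919
SEM = 13.000 × √(1 − 0.919) = 13.000 × √0.081 ≈ 13.000 × 0.285 ≈ 3.702
SE_diff = √2 × SEM ≈ 5.235
Smallest detectable difference = 1.96×5.235 ≈ 10.261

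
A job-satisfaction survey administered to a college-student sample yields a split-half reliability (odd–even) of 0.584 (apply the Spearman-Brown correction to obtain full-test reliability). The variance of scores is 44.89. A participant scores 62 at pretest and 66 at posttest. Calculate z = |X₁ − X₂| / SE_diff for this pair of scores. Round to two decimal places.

SD = √44.89 ≈ 6.700
Spearman-Brown: r = 2(0.584) / (1 + 0.584) = 1.168 / 1.584 ≈ 0.737
SEM = 6.700 · √(1 − 0.737) = 6.700 · √0.263 ≈ 6.700 · 0.512 ≈ 3.434
SE_diff = √2 · SEM ≈ 4.856
z = |62 − 66| / 4.856 = 4 / 4.856 ≈ 0.824

0.82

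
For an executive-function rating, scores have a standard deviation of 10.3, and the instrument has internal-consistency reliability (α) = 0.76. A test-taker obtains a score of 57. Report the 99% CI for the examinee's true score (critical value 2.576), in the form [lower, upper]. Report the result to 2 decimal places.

[44.00, 70.00]

SEM = 10.300×√(1 − 0.760) ≈ 5.046
Margin = 2.576 × 5.046 ≈ 12.998
CI = 57 ± 12.998 → [44.002, 69.998]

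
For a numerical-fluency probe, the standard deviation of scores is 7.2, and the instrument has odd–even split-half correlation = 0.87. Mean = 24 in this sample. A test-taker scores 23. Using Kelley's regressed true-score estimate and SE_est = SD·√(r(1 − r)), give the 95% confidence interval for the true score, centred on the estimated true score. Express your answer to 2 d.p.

Full-length reliability (Spearman-Brown) = 2(0.87)/(1+0.87) ≈ 0.9305
T̂ = r·X + (1 − r)·M = 0.9305×23 + 0.0695×24 ≈ 21.4011 + 1.6684 ≈ 23.0695
SE_est = SD × √(r(1 − r)) = 7.2000 × √0.0647 ≈ 7.2000 × 0.2543 ≈ 1.8312
95% CI: 23.0695 ± 3.5892 ≈ (19.4804, 26.6587)

[19.48, 26.66]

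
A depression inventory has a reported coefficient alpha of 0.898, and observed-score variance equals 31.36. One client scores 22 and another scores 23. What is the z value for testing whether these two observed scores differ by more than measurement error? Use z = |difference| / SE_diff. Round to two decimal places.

0.40

SD = √31.36 ≈ 5.60000
SEM = 5.60000×√(1 − 0.89800) ≈ 1.78850
Standard error of the difference = 1.78850·√2 ≈ 2.52932
z = 1 / 2.52932 ≈ 0.39536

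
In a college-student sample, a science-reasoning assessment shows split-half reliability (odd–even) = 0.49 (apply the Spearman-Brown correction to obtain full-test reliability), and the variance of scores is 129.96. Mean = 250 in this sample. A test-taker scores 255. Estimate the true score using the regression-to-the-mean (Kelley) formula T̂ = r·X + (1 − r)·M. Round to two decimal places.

Spearman-Brown: r = 2(0.49) / (1 + 0.49) = 0.980 / 1.490 ≈ 0.658
Estimated true score = 0.658×255 + (1 − 0.658)×250 ≈ 253.289

253.29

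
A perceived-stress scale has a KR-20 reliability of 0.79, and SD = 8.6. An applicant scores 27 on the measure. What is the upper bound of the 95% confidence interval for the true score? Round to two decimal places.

34.72

SEM = 8.6000 * √(1 − 0.7900) = 8.6000 * √0.2100 ≈ 8.6000 * 0.4583 ≈ 3.9410
Margin = 1.96 * 3.9410 ≈ 7.7244
Upper limit = 27 + 7.7244 ≈ 34.7244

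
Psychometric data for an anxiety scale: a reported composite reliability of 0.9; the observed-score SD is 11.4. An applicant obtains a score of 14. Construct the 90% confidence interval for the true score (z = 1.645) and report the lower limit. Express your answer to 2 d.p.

SEM = 11.40000 * √(1 − 0.90000) = 11.40000 * √0.10000 ≈ 11.40000 * 0.31623 ≈ 3.60500
Margin = 1.645 * 3.60500 ≈ 5.93022
Lower limit = 14 − 5.93022 ≈ 8.06978

8.07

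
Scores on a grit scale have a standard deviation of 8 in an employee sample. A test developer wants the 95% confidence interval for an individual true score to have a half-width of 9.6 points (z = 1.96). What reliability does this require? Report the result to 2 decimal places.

SEM needed = half-width / z = 9.6/1.96 ≈ 4.89796
Required reliability = 1 − (SEM/SD)² = 1 − 0.37484 ≈ 0.62516

0.63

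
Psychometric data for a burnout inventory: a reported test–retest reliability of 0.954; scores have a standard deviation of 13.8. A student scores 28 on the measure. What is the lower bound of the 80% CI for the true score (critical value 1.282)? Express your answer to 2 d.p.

SEM = 13.800 · √(1 − 0.954) = 13.800 · √0.046 ≈ 13.800 · 0.214 ≈ 2.960
1.282 · SEM ≈ 3.794
Lower limit = 28 − 3.794 ≈ 24.206

24.21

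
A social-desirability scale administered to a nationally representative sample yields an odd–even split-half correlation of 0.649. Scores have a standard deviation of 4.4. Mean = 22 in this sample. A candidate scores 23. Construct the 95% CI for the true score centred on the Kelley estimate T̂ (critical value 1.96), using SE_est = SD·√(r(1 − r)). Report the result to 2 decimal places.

[19.26, 26.32]

r_full = 2·0.649 / (1 + 0.649) ≃ 0.787
Estimated true score = 0.787*23 + (1 − 0.787)*22 ≃ 22.787
SE_est = 4.400·√[r(1 − r)] ≃ 1.801
95% CI: 22.787 ± 3.530 ≃ (19.257, 26.317)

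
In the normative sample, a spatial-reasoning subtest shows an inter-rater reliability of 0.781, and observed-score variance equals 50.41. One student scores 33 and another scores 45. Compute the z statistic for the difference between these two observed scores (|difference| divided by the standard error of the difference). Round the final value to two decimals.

SD = √50.41 = 7.10000
The standard error of measurement is 7.10000*√(1 − 0.78100) ≈ 7.10000*0.46797 ≈ 3.32262.
SE_diff = SEM * √2 ≈ 3.32262 * 1.41421 ≈ 4.69889
z = 12 / 4.69889 ≈ 2.55379

2.55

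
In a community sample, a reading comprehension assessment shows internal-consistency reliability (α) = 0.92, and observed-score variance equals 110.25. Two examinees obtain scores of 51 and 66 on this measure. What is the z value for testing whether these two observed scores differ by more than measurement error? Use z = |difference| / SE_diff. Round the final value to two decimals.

3.57

σ = 110.25^(1/2) = 10.500
SEM = 10.500 × √(1 − 0.920) = 10.500 × √0.080 ≈ 10.500 × 0.283 ≈ 2.970
SE_diff = √2 × SEM ≈ 4.200
z = 15 / 4.200 ≈ 3.571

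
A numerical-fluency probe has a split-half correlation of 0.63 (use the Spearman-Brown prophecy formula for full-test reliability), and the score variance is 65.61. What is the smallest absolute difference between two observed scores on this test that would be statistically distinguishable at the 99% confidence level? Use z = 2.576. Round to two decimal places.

SD = √65.61 = 8.1000
Spearman-Brown: r = 2(0.63) / (1 + 0.63) = 1.2600 / 1.6300 ≈ 0.7730
SEM = 8.1000×√(1 − 0.7730) ≈ 3.8592
SE_diff = √2 × SEM ≈ 5.4577
Smallest detectable difference = 2.576×5.4577 ≈ 14.0590

14.06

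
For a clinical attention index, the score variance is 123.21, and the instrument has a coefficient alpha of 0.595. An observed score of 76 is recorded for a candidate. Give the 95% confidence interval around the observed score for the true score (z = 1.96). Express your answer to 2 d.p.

[62.15, 89.85]

SD = √123.21 ≃ 11.1000
SEM = 11.1000·√(1 − 0.5950) ≃ 7.0640
Margin = 1.96 · 7.0640 ≃ 13.8454
95% CI: 76 ± 13.8454 = [62.1546, 89.8454]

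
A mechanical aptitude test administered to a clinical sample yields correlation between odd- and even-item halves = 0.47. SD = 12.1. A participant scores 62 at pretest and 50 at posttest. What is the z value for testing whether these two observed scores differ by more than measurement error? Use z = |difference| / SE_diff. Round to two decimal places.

1.17

Spearman-Brown: r = 2(0.47) / (1 + 0.47) = 0.94000 / 1.47000 ≈ 0.63946
SEM = 12.10000×√(1 − 0.63946) ≈ 7.26549
SE_diff = SEM × √2 ≈ 7.26549 × 1.41421 ≈ 10.27495
z = 12 / 10.27495 ≈ 1.16789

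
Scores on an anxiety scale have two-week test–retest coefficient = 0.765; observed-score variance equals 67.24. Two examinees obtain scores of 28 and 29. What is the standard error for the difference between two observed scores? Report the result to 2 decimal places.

SD = √67.24 = 8.2000
SEM = 8.2000 * √(1 − 0.7650) = 8.2000 * √0.2350 ≈ 8.2000 * 0.4848 ≈ 3.9751
Standard error of the difference = 3.9751·√2 ≈ 5.6216

5.62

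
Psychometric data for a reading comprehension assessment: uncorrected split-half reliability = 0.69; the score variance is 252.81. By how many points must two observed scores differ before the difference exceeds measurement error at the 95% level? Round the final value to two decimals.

SD = √252.81 ≈ 15.900
Full-length reliability (Spearman-Brown) = 2(0.69)/(1+0.69) ≈ 0.817
The standard error of measurement is 15.900·√(1 − 0.817) ≈ 15.900·0.428 ≈ 6.810.
SE_diff = SEM · √2 ≈ 6.810 · 1.414 ≈ 9.631
Smallest detectable difference = 1.96·9.631 ≈ 18.876

18.88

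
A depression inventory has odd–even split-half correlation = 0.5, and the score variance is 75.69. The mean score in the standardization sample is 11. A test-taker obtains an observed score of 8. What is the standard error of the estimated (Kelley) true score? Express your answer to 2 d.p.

σ = 75.69^(1/2) = 8.700
Spearman-Brown: r = 2(0.5) / (1 + 0.5) = 1.000 / 1.500 ≃ 0.667
SE_est = SD * √(r(1 − r)) = 8.700 * √0.222 ≃ 8.700 * 0.471 ≃ 4.101

4.10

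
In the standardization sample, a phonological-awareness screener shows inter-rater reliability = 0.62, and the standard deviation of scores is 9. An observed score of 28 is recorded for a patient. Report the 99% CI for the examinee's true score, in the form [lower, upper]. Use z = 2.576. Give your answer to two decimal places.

[13.71, 42.29]

SEM = 9.0000 · √(1 − 0.6200) = 9.0000 · √0.3800 ≃ 9.0000 · 0.6164 ≃ 5.5480
Half-width = 2.576·5.5480 ≃ 14.2916
99% CI: 28 ± 14.2916 = [13.7084, 42.2916]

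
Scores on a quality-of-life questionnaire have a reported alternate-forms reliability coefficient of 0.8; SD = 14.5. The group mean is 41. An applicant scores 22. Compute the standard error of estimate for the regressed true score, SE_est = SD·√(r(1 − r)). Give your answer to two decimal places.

5.80

SE_est = SD * √(r(1 − r)) = 14.500 * √0.160 ≈ 14.500 * 0.400 ≈ 5.800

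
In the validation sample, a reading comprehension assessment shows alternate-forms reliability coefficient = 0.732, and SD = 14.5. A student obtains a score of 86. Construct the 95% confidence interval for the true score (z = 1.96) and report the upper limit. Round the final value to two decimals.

100.71

SEM = 14.5000 × √(1 − 0.7320) = 14.5000 × √0.2680 ≃ 14.5000 × 0.5177 ≃ 7.5065
1.96 × SEM ≃ 14.7127
Upper limit = 86 + 14.7127 ≃ 100.7127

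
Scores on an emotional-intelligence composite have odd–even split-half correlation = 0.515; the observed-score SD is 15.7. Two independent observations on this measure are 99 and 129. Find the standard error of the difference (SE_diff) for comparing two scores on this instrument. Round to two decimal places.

12.56

r_full = 2·0.515 / (1 + 0.515) ≃ 0.67987
The standard error of measurement is 15.70000×√(1 − 0.67987) ≃ 15.70000×0.56580 ≃ 8.88309.
SE_diff = SEM × √2 ≃ 8.88309 × 1.41421 ≃ 12.56259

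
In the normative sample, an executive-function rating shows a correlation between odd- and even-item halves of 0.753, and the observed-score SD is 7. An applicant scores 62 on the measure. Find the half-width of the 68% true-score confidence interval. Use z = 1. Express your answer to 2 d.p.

r_full = 2·0.753 / (1 + 0.753) ≈ 0.859
The standard error of measurement is 7.000·√(1 − 0.859) ≈ 7.000·0.375 ≈ 2.628.
1 · SEM ≈ 2.628

2.63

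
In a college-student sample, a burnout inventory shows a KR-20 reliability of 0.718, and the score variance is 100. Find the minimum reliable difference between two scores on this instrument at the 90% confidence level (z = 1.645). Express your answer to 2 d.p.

12.35

SD = √100 ≈ 10.000
SEM = 10.000×√(1 − 0.718) ≈ 5.310
Standard error of the difference = 5.310·√2 ≈ 7.510
Minimum reliable difference = 1.645 × SE_diff ≈ 1.645 × 7.510 ≈ 12.354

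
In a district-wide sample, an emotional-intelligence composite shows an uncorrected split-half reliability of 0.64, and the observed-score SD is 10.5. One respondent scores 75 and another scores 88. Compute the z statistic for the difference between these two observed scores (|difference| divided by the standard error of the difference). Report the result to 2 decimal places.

r_full = 2·0.64 / (1 + 0.64) ≈ 0.780
SEM = 10.500 · √(1 − 0.780) = 10.500 · √0.220 ≈ 10.500 · 0.469 ≈ 4.919
SE_diff = √2 · SEM ≈ 6.957
z = 13 / 6.957 ≈ 1.869

1.87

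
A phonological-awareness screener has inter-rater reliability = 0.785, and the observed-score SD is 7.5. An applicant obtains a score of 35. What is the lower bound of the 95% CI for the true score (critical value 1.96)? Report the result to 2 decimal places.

SEM = 7.500·√(1 − 0.785) ≈ 3.478
Margin = 1.96 · 3.478 ≈ 6.816
Lower bound: 35 − 6.816 = 28.184

28.18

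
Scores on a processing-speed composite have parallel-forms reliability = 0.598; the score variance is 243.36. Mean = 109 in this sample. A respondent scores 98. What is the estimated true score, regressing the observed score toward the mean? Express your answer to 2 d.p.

102.42

T̂ = 0.598(98) + 0.402(109) ≈ 102.422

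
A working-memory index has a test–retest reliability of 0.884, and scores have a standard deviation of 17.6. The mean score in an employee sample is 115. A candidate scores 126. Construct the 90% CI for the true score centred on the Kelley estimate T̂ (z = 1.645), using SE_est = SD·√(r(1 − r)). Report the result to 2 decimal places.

T̂ = r·X + (1 − r)·M = 0.8840*126 + 0.1160*115 = 111.3840 + 13.3400 ≈ 124.7240
SE_est = SD * √(r(1 − r)) = 17.6000 * √0.1025 ≈ 17.6000 * 0.3202 ≈ 5.6360
CI = 124.7240 ± 1.645 * 5.6360 → [115.4528, 133.9952]

[115.45, 134.00]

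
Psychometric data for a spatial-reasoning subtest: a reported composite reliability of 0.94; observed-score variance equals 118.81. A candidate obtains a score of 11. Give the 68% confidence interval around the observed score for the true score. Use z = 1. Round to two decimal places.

SD = √118.81 ≈ 10.90000
The standard error of measurement is 10.90000*√(1 − 0.94000) ≈ 10.90000*0.24495 ≈ 2.66994.
Half-width = 1*2.66994 ≈ 2.66994
68% CI: 11 ± 2.66994 = [8.33006, 13.66994]

[8.33, 13.67]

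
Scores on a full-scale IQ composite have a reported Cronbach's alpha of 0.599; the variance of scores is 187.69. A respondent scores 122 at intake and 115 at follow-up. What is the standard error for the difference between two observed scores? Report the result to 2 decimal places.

12.27

SD = √187.69 ≈ 13.7000
The standard error of measurement is 13.7000*√(1 − 0.5990) ≈ 13.7000*0.6332 ≈ 8.6755.
Standard error of the difference = 8.6755·√2 ≈ 12.2690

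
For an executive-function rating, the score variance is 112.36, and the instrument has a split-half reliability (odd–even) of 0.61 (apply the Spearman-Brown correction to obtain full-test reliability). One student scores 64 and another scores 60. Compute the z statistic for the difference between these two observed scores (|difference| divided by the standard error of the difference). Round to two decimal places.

0.54

σ = 112.36^(1/2) = 10.60000
Spearman-Brown: r = 2(0.61) / (1 + 0.61) = 1.22000 / 1.61000 ≈ 0.75776
SEM = 10.60000*√(1 − 0.75776) ≈ 5.21705
SE_diff = SEM * √2 ≈ 5.21705 * 1.41421 ≈ 7.37803
z = |64 − 60| / 7.37803 = 4 / 7.37803 ≈ 0.54215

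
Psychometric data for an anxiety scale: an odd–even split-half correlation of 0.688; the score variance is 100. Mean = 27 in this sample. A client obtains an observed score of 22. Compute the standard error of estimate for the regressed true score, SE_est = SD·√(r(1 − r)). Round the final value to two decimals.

SD = √100 = 10.000
Spearman-Brown: r = 2(0.688) / (1 + 0.688) = 1.376 / 1.688 ≈ 0.815
SE_est = SD · √(r(1 − r)) = 10.000 · √0.151 ≈ 10.000 · 0.388 ≈ 3.882

3.88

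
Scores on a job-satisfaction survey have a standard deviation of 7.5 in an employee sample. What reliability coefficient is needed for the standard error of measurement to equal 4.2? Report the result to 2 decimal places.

r = 1 − (SEM / SD)² = 1 − (4.2000 / 7.5)² ≃ 1 − 0.3136 ≃ 0.6864

0.69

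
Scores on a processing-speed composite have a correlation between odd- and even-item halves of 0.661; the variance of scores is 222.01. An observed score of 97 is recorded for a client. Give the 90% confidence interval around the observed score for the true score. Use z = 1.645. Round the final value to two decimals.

SD = √222.01 ≈ 14.90000
r_full = 2·0.661 / (1 + 0.661) ≈ 0.79591
SEM = 14.90000×√(1 − 0.79591) ≈ 6.73134
Half-width = 1.645×6.73134 ≈ 11.07305
90% CI: 97 ± 11.07305 = [85.92695, 108.07305]

[85.93, 108.07]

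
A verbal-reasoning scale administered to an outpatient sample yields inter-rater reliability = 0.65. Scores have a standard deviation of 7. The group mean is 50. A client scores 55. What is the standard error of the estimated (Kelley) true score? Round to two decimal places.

SE_est = SD · √(r(1 − r)) = 7.0000 · √0.2275 ≃ 7.0000 · 0.4770 ≃ 3.3388

3.34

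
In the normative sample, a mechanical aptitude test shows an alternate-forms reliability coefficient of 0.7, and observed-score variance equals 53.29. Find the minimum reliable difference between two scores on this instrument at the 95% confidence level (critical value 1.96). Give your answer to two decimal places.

11.08

σ = 53.29^(1/2) = 7.300
SEM = 7.300×√(1 − 0.700) ≃ 3.998
SE_diff = SEM × √2 ≃ 3.998 × 1.414 ≃ 5.655
Minimum reliable difference = 1.96 × SE_diff ≃ 1.96 × 5.655 ≃ 11.083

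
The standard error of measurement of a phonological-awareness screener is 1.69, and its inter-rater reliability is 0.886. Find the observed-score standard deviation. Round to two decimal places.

SD = SEM / √(1 − r) = 1.69 / √0.11400 ≈ 1.69 / 0.33764 ≈ 5.00535

5.01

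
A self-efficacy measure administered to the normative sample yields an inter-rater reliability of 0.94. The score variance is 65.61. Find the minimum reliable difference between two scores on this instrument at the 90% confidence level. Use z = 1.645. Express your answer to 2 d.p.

4.62

SD = √65.61 ≈ 8.100
SEM = 8.100 · √(1 − 0.940) = 8.100 · √0.060 ≈ 8.100 · 0.245 ≈ 1.984
SE_diff = √2 · SEM ≈ 2.806
Smallest detectable difference = 1.645·2.806 ≈ 4.616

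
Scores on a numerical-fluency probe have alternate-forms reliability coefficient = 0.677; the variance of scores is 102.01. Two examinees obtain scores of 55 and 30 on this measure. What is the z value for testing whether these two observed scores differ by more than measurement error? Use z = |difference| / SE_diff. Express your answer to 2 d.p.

σ = 102.01^(1/2) = 10.1000
The standard error of measurement is 10.1000×√(1 − 0.6770) ≈ 10.1000×0.5683 ≈ 5.7401.
Standard error of the difference = 5.7401·√2 ≈ 8.1178
z = |55 − 30| / 8.1178 = 25 / 8.1178 ≈ 3.0797

3.08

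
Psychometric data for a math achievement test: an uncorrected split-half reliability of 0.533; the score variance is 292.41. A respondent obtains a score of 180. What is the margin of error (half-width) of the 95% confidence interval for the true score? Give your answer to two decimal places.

18.50

SD = √292.41 ≈ 17.1000
Spearman-Brown: r = 2(0.533) / (1 + 0.533) = 1.0660 / 1.5330 ≈ 0.6954
The standard error of measurement is 17.1000*√(1 − 0.6954) ≈ 17.1000*0.5519 ≈ 9.4381.
Half-width = 1.96*9.4381 ≈ 18.4986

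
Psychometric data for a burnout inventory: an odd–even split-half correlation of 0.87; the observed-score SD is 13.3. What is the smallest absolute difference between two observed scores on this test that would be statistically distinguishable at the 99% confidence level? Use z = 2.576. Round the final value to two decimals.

12.78

r_full = 2·0.87 / (1 + 0.87) ≈ 0.930
SEM = 13.300×√(1 − 0.930) ≈ 3.507
SE_diff = √2 × SEM ≈ 4.959
Smallest detectable difference = 2.576×4.959 ≈ 12.775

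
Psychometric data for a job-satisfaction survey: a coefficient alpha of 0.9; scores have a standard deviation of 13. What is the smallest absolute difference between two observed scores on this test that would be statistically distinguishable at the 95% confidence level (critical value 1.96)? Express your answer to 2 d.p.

11.40

SEM = 13.000 × √(1 − 0.900) = 13.000 × √0.100 ≈ 13.000 × 0.316 ≈ 4.111
SE_diff = SEM × √2 ≈ 4.111 × 1.414 ≈ 5.814
Minimum reliable difference = 1.96 × SE_diff ≈ 1.96 × 5.814 ≈ 11.395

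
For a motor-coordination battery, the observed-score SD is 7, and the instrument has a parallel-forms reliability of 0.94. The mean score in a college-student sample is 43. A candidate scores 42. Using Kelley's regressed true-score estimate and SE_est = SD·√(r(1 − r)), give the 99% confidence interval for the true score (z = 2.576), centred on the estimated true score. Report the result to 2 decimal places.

[37.78, 46.34]

T̂ = 0.940(42) + 0.060(43) ≃ 42.060
SE_est = 7.000×√(0.940×0.060) ≃ 1.662
CI = 42.060 ± 2.576 × 1.662 → [37.778, 46.342]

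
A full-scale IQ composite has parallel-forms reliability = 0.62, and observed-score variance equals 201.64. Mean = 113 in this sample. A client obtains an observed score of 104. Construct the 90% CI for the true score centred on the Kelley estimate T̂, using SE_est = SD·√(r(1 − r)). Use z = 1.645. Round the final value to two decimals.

[96.08, 118.76]

σ = 201.64^(1/2) = 14.200
T̂ = r·X + (1 − r)·M = 0.620·104 + 0.380·113 = 64.480 + 42.940 ≈ 107.420
SE_est = SD · √(r(1 − r)) = 14.200 · √0.236 ≈ 14.200 · 0.485 ≈ 6.892
90% CI: 107.420 ± 11.338 ≈ (96.082, 118.758)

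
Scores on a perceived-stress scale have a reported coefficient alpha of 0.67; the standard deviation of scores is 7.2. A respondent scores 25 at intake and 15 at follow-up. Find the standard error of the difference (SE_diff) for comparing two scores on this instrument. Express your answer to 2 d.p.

SEM = 7.200 × √(1 − 0.670) = 7.200 × √0.330 ≈ 7.200 × 0.574 ≈ 4.136
SE_diff = √2 × SEM ≈ 5.849

5.85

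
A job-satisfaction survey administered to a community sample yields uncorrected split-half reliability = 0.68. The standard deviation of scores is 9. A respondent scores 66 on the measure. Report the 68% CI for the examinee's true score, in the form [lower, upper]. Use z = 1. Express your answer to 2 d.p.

Spearman-Brown: r = 2(0.68) / (1 + 0.68) = 1.3600 / 1.6800 ≃ 0.8095
The standard error of measurement is 9.0000*√(1 − 0.8095) ≃ 9.0000*0.4364 ≃ 3.9279.
Margin = 1 * 3.9279 ≃ 3.9279
68% CI: 66 ± 3.9279 = [62.0721, 69.9279]

[62.07, 69.93]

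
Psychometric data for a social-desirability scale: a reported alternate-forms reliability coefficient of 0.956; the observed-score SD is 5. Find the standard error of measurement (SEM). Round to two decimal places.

The standard error of measurement is 5.000*√(1 − 0.956) ≈ 5.000*0.210 ≈ 1.049.

1.05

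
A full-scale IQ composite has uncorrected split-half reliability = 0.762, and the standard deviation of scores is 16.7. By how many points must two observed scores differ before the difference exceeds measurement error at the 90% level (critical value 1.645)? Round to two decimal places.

14.28

Full-length reliability (Spearman-Brown) = 2(0.762)/(1+0.762) ≃ 0.865
SEM = 16.700·√(1 − 0.865) ≃ 6.138
SE_diff = √2 · SEM ≃ 8.680
Smallest detectable difference = 1.645·8.680 ≃ 14.279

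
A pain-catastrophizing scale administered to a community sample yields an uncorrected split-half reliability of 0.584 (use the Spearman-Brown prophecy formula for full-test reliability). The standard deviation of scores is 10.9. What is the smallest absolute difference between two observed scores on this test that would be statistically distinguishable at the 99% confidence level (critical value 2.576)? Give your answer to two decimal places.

20.35

r_full = 2·0.584 / (1 + 0.584) ≈ 0.73737
SEM = 10.90000 · √(1 − 0.73737) = 10.90000 · √0.26263 ≈ 10.90000 · 0.51247 ≈ 5.58593
SE_diff = SEM · √2 ≈ 5.58593 · 1.41421 ≈ 7.89970
Minimum reliable difference = 2.576 · SE_diff ≈ 2.576 · 7.89970 ≈ 20.34963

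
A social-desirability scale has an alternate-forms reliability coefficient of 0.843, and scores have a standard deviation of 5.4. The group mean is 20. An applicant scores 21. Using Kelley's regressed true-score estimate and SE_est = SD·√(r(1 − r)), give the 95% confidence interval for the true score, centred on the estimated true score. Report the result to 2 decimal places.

T̂ = r·X + (1 − r)·M = 0.843×21 + 0.157×20 = 17.703 + 3.140 ≈ 20.843
SE_est = SD × √(r(1 − r)) = 5.400 × √0.132 ≈ 5.400 × 0.364 ≈ 1.965
95% CI: 20.843 ± 3.850 ≈ (16.993, 24.693)

[16.99, 24.69]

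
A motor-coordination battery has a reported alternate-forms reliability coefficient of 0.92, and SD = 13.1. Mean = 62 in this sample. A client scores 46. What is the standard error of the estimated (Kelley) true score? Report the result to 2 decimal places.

SE_est = SD · √(r(1 − r)) = 13.1000 · √0.0736 ≈ 13.1000 · 0.2713 ≈ 3.5539

3.55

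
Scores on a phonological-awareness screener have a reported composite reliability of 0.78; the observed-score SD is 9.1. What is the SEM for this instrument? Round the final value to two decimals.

SEM = 9.1000 * √(1 − 0.7800) = 9.1000 * √0.2200 ≃ 9.1000 * 0.4690 ≃ 4.2683

4.27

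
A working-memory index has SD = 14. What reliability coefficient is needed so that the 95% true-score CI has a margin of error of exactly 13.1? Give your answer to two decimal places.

0.77

Required SEM = 13.1 / 1.96 ≃ 6.6837
Required reliability = 1 − (SEM/SD)² = 1 − 0.2279 ≃ 0.7721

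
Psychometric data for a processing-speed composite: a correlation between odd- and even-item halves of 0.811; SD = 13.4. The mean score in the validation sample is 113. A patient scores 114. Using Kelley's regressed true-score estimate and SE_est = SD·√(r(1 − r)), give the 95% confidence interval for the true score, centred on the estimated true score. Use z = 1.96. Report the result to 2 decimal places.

[105.87, 121.93]

r_full = 2·0.811 / (1 + 0.811) ≃ 0.89564
T̂ = r·X + (1 − r)·M = 0.89564*114 + 0.10436*113 ≃ 102.10271 + 11.79293 ≃ 113.89564
SE_est = 13.40000·√[r(1 − r)] ≃ 4.09678
95% CI: 113.89564 ± 8.02969 ≃ (105.86595, 121.92533)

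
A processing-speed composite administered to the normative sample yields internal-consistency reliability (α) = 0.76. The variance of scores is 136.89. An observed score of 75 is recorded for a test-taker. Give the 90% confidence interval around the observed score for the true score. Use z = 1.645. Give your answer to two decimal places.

[65.57, 84.43]

σ = 136.89^(1/2) = 11.7000
SEM = 11.7000 × √(1 − 0.7600) = 11.7000 × √0.2400 ≃ 11.7000 × 0.4899 ≃ 5.7318
Margin = 1.645 × 5.7318 ≃ 9.4288
90% CI: 75 ± 9.4288 = [65.5712, 84.4288]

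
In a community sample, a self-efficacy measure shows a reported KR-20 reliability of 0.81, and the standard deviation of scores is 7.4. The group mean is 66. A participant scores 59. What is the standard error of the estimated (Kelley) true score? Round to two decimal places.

2.90

SE_est = SD · √(r(1 − r)) = 7.400 · √0.154 ≈ 7.400 · 0.392 ≈ 2.903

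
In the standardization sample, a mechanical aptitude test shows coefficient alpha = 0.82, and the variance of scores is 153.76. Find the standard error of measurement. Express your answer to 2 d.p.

σ = 153.76^(1/2) = 12.4000
SEM = 12.4000 × √(1 − 0.8200) = 12.4000 × √0.1800 ≈ 12.4000 × 0.4243 ≈ 5.2609

5.26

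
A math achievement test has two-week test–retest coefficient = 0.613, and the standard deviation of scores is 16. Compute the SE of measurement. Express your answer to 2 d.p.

SEM = 16.000 * √(1 − 0.613) = 16.000 * √0.387 ≃ 16.000 * 0.622 ≃ 9.953

9.95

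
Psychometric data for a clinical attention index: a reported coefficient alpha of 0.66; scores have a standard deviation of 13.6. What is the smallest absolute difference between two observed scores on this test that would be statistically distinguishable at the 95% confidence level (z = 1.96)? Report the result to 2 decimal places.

21.98

The standard error of measurement is 13.60000×√(1 − 0.66000) ≈ 13.60000×0.58310 ≈ 7.93009.
Standard error of the difference = 7.93009·√2 ≈ 11.21485
Minimum reliable difference = 1.96 × SE_diff ≈ 1.96 × 11.21485 ≈ 21.98110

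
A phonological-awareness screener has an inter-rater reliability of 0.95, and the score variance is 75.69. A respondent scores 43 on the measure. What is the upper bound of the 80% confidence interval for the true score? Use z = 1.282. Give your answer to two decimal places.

SD = √75.69 ≈ 8.700
SEM = 8.700 × √(1 − 0.950) = 8.700 × √0.050 ≈ 8.700 × 0.224 ≈ 1.945
Margin = 1.282 × 1.945 ≈ 2.494
Upper limit = 43 + 2.494 ≈ 45.494

45.49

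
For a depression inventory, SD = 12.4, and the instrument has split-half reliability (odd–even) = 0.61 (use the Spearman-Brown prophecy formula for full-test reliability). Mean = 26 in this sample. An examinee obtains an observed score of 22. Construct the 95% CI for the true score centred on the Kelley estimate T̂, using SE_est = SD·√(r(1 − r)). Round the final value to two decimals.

[12.56, 33.38]

r_full = 2·0.61 / (1 + 0.61) ≈ 0.7578
T̂ = 0.7578(22) + 0.2422(26) ≈ 22.9689
SE_est = SD × √(r(1 − r)) = 12.4000 × √0.1836 ≈ 12.4000 × 0.4284 ≈ 5.3126
CI = 22.9689 ± 1.96 × 5.3126 → [12.5562, 33.3817]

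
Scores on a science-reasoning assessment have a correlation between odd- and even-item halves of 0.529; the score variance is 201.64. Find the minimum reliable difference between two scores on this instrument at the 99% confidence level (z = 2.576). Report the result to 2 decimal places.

σ = 201.64^(1/2) = 14.2000
Full-length reliability (Spearman-Brown) = 2(0.529)/(1+0.529) ≈ 0.6920
SEM = 14.2000*√(1 − 0.6920) ≈ 7.8812
SE_diff = SEM * √2 ≈ 7.8812 * 1.4142 ≈ 11.1458
Smallest detectable difference = 2.576*11.1458 ≈ 28.7115

28.71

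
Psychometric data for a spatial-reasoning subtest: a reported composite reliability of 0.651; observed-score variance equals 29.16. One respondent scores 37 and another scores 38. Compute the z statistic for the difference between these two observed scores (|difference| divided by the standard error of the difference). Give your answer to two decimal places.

SD = √29.16 ≈ 5.400
SEM = 5.400 * √(1 − 0.651) = 5.400 * √0.349 ≈ 5.400 * 0.591 ≈ 3.190
SE_diff = SEM * √2 ≈ 3.190 * 1.414 ≈ 4.512
z = |37 − 38| / 4.512 = 1 / 4.512 ≈ 0.222

0.22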